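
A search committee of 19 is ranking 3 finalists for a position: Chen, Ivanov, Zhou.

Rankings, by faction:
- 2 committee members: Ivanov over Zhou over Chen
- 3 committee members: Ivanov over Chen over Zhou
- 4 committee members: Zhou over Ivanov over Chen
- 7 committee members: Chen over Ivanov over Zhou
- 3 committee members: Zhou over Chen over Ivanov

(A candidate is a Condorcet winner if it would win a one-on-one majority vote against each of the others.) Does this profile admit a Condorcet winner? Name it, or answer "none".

Chen

Head-to-head results (19 committee members):
Chen vs Ivanov: Chen wins 10–9.
Chen vs Zhou: Chen wins 10–9.
Ivanov–Zhou: Ivanov 12–7.
Only Chen has no losses; Chen is the Condorcet winner.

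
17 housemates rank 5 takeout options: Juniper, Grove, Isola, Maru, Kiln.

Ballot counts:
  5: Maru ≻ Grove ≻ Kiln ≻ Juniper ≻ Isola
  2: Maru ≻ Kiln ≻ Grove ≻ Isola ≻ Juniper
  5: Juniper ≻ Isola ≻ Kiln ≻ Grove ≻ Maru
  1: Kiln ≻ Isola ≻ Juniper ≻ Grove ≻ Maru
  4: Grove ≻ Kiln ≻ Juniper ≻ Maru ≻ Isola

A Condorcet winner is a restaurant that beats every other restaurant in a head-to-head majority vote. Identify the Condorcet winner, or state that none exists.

Grove

Pairwise majorities:
Juniper vs Grove: 6 to 11, Grove.
Juniper vs Isola: 14 to 3, Juniper.
Juniper vs Maru: 10 to 7, Juniper.
Juniper vs Kiln: Juniper preferred on 5 ballots; Kiln wins 12–5.
Grove vs Isola: Grove is ranked higher on 5+2+4 = 11 ballots, Isola on 6. Grove wins 11–6.
Grove vs Maru: Grove preferred on 5+1+4 = 10 ballots; Grove wins 10–7.
Grove vs Kiln: Grove preferred on 5+4 = 9 ballots; Grove wins 9–8.
Isola vs Maru: 5+1 = 6 for Isola, 11 for Maru — Maru by 11–6.
Isola vs Kiln: Isola is ranked higher on 5 ballots, Kiln on 12. Kiln wins 12–5.
Maru vs Kiln: 7 to 10, Kiln.
Only Grove has no losses; Grove is the Condorcet winner.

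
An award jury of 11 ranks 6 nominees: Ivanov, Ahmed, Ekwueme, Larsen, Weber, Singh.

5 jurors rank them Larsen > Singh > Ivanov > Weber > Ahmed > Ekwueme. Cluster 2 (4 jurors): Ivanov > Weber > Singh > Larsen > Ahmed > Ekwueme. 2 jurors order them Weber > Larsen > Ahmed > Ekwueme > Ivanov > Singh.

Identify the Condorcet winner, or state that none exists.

none

Check each pair by majority over 11 ballots:
Ivanov vs Ahmed: 9 to 2, Ivanov.
Ivanov vs Ekwueme: Ivanov is ranked higher on 5+4 = 9 ballots, Ekwueme on 2. Ivanov wins 9–2.
Ivanov vs Larsen: Ivanov preferred on 4 ballots; Larsen wins 7–4.
Ivanov vs Weber: 9 to 2, Ivanov.
Ivanov vs Singh: 4+2 = 6 for Ivanov, 5 for Singh — Ivanov by 6–5.
Ahmed vs Ekwueme: 5+4+2 = 11 for Ahmed, 0 for Ekwueme — Ahmed by 11–0.
Ahmed vs Larsen: 0 for Ahmed, 11 for Larsen — Larsen by 11–0.
Ahmed vs Weber: Ahmed preferred on 0 ballots; Weber wins 11–0.
Ahmed vs Singh: 2 for Ahmed, 9 for Singh — Singh by 9–2.
Ekwueme vs Larsen: 0 for Ekwueme, 11 for Larsen — Larsen by 11–0.
Ekwueme vs Weber: Ekwueme preferred on 0 ballots; Weber wins 11–0.
Ekwueme vs Singh: 2 to 9, Singh.
Larsen vs Weber: Larsen preferred on 5 ballots; Weber wins 6–5.
Larsen vs Singh: 5+2 = 7 for Larsen, 4 for Singh — Larsen by 7–4.
Weber vs Singh: Weber preferred on 4+2 = 6 ballots; Weber wins 6–5.
Every nominee loses at least once (Ivanov loses to Larsen; Ahmed loses to Ivanov; Ekwueme loses to Ivanov; Larsen loses to Weber; Weber loses to Ivanov; Singh loses to Ivanov). The majority relation contains the cycle Ivanov → Weber → Larsen → Ivanov, so there is no Condorcet winner.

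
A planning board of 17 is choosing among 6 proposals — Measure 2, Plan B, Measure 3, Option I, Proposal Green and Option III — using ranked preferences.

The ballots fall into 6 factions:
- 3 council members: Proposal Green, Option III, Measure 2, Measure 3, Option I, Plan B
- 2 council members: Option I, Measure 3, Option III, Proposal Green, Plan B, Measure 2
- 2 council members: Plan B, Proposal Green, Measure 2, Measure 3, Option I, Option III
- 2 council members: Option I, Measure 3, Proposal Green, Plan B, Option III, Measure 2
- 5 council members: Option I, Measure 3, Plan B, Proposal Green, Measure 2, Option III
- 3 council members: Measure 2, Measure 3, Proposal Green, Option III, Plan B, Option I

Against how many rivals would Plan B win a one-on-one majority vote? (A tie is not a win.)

Plan B against each rival (17 council members):
Plan B vs Measure 2: Plan B is ranked higher on 2+2+2+5 = 11 ballots, Measure 2 on 6. Plan B wins 11–6.
Plan B vs Measure 3: Measure 3, 15–2.
Plan B vs Option I: Option I, 12–5.
Plan B vs Proposal Green: Proposal Green, 10–7.
Plan B vs Option III: Plan B, 9–8.
Plan B beats Measure 2, Option III; loses to Measure 3, Option I, Proposal Green — 2 pairwise wins.

2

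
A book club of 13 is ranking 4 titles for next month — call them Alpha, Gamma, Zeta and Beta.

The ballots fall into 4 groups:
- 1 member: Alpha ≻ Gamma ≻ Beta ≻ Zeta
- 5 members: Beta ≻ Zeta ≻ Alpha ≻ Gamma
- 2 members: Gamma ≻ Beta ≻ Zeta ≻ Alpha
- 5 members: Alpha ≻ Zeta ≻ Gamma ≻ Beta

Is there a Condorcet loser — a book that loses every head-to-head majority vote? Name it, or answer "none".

none

Pairwise majorities:
Alpha vs Gamma: Alpha is ranked higher on 1+5+5 = 11 ballots, Gamma on 2. Alpha wins 11–2.
Alpha–Zeta: Zeta 7–6.
Alpha vs Beta: Alpha preferred on 1+5 = 6 ballots; Beta wins 7–6.
Gamma–Zeta: Zeta 10–3.
Gamma vs Beta: Gamma is ranked higher on 1+2+5 = 8 ballots, Beta on 5. Gamma wins 8–5.
Zeta vs Beta: Zeta is ranked higher on 5 ballots, Beta on 8. Beta wins 8–5.
Every book wins at least one matchup (Alpha beats Gamma; Gamma beats Beta; Zeta beats Alpha; Beta beats Alpha), so there is no Condorcet loser.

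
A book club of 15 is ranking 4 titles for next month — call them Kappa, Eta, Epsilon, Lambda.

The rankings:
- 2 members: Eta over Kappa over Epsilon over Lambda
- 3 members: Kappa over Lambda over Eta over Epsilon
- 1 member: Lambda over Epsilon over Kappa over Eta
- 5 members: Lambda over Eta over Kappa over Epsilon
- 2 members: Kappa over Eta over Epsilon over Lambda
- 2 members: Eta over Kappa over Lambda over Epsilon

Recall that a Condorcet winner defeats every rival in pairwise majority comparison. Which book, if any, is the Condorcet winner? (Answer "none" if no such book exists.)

Head-to-head results (15 members):
Kappa vs Eta: 3+1+2 = 6 for Kappa, 9 for Eta — Eta by 9–6.
Kappa vs Epsilon: Kappa preferred on 2+3+5+2+2 = 14 ballots; Kappa wins 14–1.
Kappa vs Lambda: 9 to 6, Kappa.
Eta vs Epsilon: 2+3+5+2+2 = 14 for Eta, 1 for Epsilon — Eta by 14–1.
Eta vs Lambda: Eta preferred on 2+2+2 = 6 ballots; Lambda wins 9–6.
Epsilon vs Lambda: Epsilon preferred on 2+2 = 4 ballots; Lambda wins 11–4.
Each book drops at least one matchup (Kappa loses to Eta; Eta loses to Lambda; Epsilon loses to Kappa; Lambda loses to Kappa); the cycle Kappa > Lambda > Eta > Kappa rules out a Condorcet winner.

none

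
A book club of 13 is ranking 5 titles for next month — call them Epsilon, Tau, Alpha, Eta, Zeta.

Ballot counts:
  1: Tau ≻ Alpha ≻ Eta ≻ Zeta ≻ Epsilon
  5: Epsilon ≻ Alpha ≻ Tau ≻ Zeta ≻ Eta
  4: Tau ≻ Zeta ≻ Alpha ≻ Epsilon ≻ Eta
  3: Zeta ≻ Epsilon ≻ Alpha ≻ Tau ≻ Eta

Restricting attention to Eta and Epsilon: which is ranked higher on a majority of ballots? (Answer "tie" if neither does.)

Ballots ranking Eta above Epsilon: 1.
Ballots ranking Epsilon above Eta: 13 − 1 = 12.
Epsilon wins the head-to-head 12–1.

Epsilon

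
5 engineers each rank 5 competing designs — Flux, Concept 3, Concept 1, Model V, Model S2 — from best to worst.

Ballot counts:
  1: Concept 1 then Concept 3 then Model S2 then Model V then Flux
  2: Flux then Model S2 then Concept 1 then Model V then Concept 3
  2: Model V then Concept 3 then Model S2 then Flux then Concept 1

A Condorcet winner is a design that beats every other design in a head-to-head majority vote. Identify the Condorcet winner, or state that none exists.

none

Head-to-head results (5 engineers):
Flux vs Concept 3: 2 for Flux, 3 for Concept 3 — Concept 3 by 3–2.
Flux vs Concept 1: Flux preferred on 2+2 = 4 ballots; Flux wins 4–1.
Flux vs Model V: Flux preferred on 2 ballots; Model V wins 3–2.
Flux vs Model S2: Flux is ranked higher on 2 ballots, Model S2 on 3. Model S2 wins 3–2.
Concept 3 vs Concept 1: Concept 1, 3–2.
Concept 3 vs Model V: Model V wins 4–1.
Concept 3 vs Model S2: Concept 3, 3–2.
Concept 1 vs Model V: Concept 1 is ranked higher on 1+2 = 3 ballots, Model V on 2. Concept 1 wins 3–2.
Concept 1 vs Model S2: Model S2 wins 4–1.
Model V vs Model S2: Model V is ranked higher on 2 ballots, Model S2 on 3. Model S2 wins 3–2.
No design is unbeaten: Flux loses to Concept 3; Concept 3 loses to Concept 1; Concept 1 loses to Flux; Model V loses to Concept 1; Model S2 loses to Concept 3. In particular Flux beats Concept 1 beats Concept 3 beats Flux is a majority cycle — no Condorcet winner exists.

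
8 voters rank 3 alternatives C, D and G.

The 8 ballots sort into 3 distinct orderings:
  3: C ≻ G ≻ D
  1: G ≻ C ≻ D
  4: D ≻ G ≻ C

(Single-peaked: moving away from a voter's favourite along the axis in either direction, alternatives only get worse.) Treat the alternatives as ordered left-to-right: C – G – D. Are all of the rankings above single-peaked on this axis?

Axis positions: C=1, G=2, D=3.
Ballot type 1 (peak C at position 1): ranking walks positions 1-2-3, expanding outward from the peak — single-peaked.
Ballot type 2 (peak G at position 2): ranking walks positions 2-1-3, expanding outward from the peak — single-peaked.
Ballot type 3 (peak D at position 3): ranking walks positions 3-2-1, expanding outward from the peak — single-peaked.
Every ranking is single-peaked on this axis.

yes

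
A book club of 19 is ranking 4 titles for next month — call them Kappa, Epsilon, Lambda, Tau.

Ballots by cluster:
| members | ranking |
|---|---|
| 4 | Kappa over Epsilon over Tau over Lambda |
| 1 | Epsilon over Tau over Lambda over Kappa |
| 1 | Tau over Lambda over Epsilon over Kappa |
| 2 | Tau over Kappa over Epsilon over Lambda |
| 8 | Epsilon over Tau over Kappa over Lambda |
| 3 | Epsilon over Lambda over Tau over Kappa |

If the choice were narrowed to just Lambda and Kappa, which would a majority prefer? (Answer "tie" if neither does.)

Kappa

Ballots ranking Lambda above Kappa: 1 + 1 + 3 = 5.
Ballots ranking Kappa above Lambda: 19 − 5 = 14.
Kappa wins the head-to-head 14–5.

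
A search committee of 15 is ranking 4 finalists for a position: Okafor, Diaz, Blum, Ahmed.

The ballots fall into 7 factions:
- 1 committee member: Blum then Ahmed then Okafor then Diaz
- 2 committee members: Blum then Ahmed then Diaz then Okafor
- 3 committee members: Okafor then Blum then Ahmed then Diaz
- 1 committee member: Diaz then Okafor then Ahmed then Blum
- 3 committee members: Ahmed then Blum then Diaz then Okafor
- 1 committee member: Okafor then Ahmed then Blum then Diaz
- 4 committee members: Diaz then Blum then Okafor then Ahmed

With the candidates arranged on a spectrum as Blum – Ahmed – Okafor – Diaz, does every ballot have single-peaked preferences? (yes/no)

no

Axis positions: Blum=1, Ahmed=2, Okafor=3, Diaz=4.
Faction 1 (peak Blum at position 1): ranking walks positions 1-2-3-4, expanding outward from the peak — single-peaked.
Faction 2: ranking walks positions 1-2-4-3; Diaz is ranked above Okafor even though Okafor lies between Diaz and the peak Blum on the axis — preferences dip and rise again. Not single-peaked.
Faction 3: ranking walks positions 3-1-2-4; Blum is ranked above Ahmed even though Ahmed lies between Blum and the peak Okafor on the axis — preferences dip and rise again. Not single-peaked.
Faction 4 (peak Diaz at position 4): ranking walks positions 4-3-2-1, expanding outward from the peak — single-peaked.
Faction 5: ranking walks positions 2-1-4-3; Diaz is ranked above Okafor even though Okafor lies between Diaz and the peak Ahmed on the axis — preferences dip and rise again. Not single-peaked.
Faction 6 (peak Okafor at position 3): ranking walks positions 3-2-1-4, expanding outward from the peak — single-peaked.
Faction 7: ranking walks positions 4-1-3-2; Blum is ranked above Okafor even though Okafor lies between Blum and the peak Diaz on the axis — preferences dip and rise again. Not single-peaked.
Faction 2 violates single-peakedness, so the profile is not single-peaked on this axis.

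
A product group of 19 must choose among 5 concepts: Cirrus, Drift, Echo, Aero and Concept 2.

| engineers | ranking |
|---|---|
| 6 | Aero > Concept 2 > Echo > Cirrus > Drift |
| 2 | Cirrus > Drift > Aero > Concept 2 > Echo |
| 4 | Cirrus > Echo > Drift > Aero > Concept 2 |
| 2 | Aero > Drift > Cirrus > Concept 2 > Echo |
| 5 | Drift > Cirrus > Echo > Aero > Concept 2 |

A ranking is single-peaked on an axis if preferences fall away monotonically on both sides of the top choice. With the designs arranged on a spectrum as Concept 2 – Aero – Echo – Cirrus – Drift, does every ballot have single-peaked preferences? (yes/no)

no

Axis positions: Concept 2=1, Aero=2, Echo=3, Cirrus=4, Drift=5.
Ballot type 1 (peak Aero at position 2): ranking walks positions 2-1-3-4-5, expanding outward from the peak — single-peaked.
Ballot type 2: ranking walks positions 4-5-2-1-3; Aero is ranked above Echo even though Echo lies between Aero and the peak Cirrus on the axis — preferences dip and rise again. Not single-peaked.
Ballot type 3 (peak Cirrus at position 4): ranking walks positions 4-3-5-2-1, expanding outward from the peak — single-peaked.
Ballot type 4: ranking walks positions 2-5-4-1-3; Drift is ranked above Echo even though Echo lies between Drift and the peak Aero on the axis — preferences dip and rise again. Not single-peaked.
Ballot type 5 (peak Drift at position 5): ranking walks positions 5-4-3-2-1, expanding outward from the peak — single-peaked.
Ballot type 2 violates single-peakedness, so the profile is not single-peaked on this axis.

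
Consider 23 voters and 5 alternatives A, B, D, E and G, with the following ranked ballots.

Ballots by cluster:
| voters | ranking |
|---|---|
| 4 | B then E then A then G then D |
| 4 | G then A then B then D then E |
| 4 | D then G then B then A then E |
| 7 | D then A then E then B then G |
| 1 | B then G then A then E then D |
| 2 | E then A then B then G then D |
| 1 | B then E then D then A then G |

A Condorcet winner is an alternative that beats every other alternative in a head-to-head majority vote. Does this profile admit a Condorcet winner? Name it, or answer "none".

none

Check each pair by majority over 23 ballots:
A vs B: A is ranked higher on 4+7+2 = 13 ballots, B on 10. A wins 13–10.
A vs D: A is ranked higher on 4+4+1+2 = 11 ballots, D on 12. D wins 12–11.
A vs E: A preferred on 4+4+7+1 = 16 ballots; A wins 16–7.
A vs G: 14 to 9, A.
B vs D: 12 to 11, B.
B vs E: B is ranked higher on 4+4+4+1+1 = 14 ballots, E on 9. B wins 14–9.
B vs G: 4+7+1+2+1 = 15 for B, 8 for G — B by 15–8.
D vs E: 15 to 8, D.
D vs G: D is ranked higher on 4+7+1 = 12 ballots, G on 11. D wins 12–11.
E vs G: E preferred on 4+7+2+1 = 14 ballots; E wins 14–9.
Every alternative loses at least once (A loses to D; B loses to A; D loses to B; E loses to A; G loses to A). The majority relation contains the cycle A beats B beats D beats A, so there is no Condorcet winner.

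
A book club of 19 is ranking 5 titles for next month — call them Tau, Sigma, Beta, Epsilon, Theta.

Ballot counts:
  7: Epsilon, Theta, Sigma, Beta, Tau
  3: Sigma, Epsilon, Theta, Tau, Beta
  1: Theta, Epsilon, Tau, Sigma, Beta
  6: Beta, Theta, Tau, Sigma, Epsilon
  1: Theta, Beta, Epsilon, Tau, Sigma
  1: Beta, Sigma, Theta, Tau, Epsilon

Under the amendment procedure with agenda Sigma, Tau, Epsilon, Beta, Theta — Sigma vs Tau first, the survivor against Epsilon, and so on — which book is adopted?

Round 1: Sigma vs Tau — 11–8, Sigma advances.
Round 2: Sigma vs Epsilon — 10–9, Sigma advances.
Round 3: Sigma vs Beta — 11–8, Sigma advances.
Round 4: Sigma vs Theta — 4–15, Theta advances.
Theta survives the agenda.

Theta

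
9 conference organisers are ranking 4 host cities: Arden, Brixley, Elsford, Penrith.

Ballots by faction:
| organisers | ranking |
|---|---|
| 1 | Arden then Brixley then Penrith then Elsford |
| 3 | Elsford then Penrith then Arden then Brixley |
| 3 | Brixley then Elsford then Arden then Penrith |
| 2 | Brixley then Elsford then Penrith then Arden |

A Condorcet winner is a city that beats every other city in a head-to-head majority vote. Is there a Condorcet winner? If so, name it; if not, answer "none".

Brixley

Pairwise majorities:
Arden–Brixley: Brixley 5–4.
Arden vs Elsford: Elsford wins 8–1.
Arden vs Penrith: Arden is ranked higher on 1+3 = 4 ballots, Penrith on 5. Penrith wins 5–4.
Brixley vs Elsford: Brixley, 6–3.
Brixley–Penrith: Brixley 6–3.
Elsford vs Penrith: Elsford, 8–1.
Brixley beats each of Arden, Elsford, Penrith — Brixley is the Condorcet winner.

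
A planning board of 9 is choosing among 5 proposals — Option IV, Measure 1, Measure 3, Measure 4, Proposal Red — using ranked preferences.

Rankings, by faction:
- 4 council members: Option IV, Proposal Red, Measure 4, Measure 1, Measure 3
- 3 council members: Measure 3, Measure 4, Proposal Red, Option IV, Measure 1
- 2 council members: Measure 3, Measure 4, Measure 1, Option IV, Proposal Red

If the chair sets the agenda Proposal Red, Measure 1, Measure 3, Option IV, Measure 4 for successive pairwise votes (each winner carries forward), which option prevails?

Measure 3

Round 1: Proposal Red vs Measure 1 — 7–2, Proposal Red advances.
Round 2: Proposal Red vs Measure 3 — 4–5, Measure 3 advances.
Round 3: Measure 3 vs Option IV — 5–4, Measure 3 advances.
Round 4: Measure 3 vs Measure 4 — 5–4, Measure 3 advances.
Measure 3 survives the agenda.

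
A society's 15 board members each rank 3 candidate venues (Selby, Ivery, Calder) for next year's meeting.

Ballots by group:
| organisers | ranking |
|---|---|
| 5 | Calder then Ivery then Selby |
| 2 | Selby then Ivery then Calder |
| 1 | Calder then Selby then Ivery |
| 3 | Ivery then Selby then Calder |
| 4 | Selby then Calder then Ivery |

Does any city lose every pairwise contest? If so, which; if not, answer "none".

none

Head-to-head results (15 organisers):
Selby vs Ivery: Selby is ranked higher on 2+1+4 = 7 ballots, Ivery on 8. Ivery wins 8–7.
Selby vs Calder: Selby preferred on 2+3+4 = 9 ballots; Selby wins 9–6.
Ivery–Calder: Calder 10–5.
Each city has at least one pairwise win (Selby beats Calder; Ivery beats Selby; Calder beats Ivery) — no Condorcet loser.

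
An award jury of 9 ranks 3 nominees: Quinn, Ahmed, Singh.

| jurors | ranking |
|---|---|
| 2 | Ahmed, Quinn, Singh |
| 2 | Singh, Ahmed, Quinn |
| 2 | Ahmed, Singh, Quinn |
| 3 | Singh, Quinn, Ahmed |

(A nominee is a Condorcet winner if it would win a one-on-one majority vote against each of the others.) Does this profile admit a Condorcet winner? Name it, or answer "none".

Singh

Pairwise majorities:
Quinn–Ahmed: Ahmed 6–3.
Quinn vs Singh: 2 for Quinn, 7 for Singh — Singh by 7–2.
Ahmed–Singh: Singh 5–4.
Only Singh has no losses; Singh is the Condorcet winner.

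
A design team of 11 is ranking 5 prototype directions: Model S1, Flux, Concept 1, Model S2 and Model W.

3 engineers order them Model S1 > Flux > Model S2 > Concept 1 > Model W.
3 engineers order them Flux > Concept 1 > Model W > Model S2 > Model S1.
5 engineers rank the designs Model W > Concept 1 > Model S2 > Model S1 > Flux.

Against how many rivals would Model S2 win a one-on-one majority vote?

1

Model S2 against each rival (11 engineers):
Model S2–Model S1: Model S2 8–3.
Model S2 vs Flux: 5 to 6, Flux.
Model S2 vs Concept 1: Model S2 preferred on 3 ballots; Concept 1 wins 8–3.
Model S2 vs Model W: Model W, 8–3.
Model S2 beats Model S1; loses to Flux, Concept 1, Model W — 1 pairwise win.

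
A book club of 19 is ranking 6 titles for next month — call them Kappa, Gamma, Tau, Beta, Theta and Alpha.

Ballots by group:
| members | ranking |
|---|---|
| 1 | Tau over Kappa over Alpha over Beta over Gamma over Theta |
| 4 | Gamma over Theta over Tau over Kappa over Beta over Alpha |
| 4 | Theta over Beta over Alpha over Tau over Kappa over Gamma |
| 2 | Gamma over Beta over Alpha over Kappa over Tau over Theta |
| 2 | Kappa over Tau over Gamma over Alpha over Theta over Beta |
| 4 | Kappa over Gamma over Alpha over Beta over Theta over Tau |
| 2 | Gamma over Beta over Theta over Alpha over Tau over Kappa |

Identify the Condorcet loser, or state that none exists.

Pairwise majorities:
Kappa vs Gamma: Kappa wins 11–8.
Kappa vs Tau: 8 to 11, Tau.
Kappa vs Beta: Kappa wins 11–8.
Kappa–Theta: Theta 10–9.
Kappa vs Alpha: Kappa wins 11–8.
Gamma vs Tau: Gamma preferred on 4+2+4+2 = 12 ballots; Gamma wins 12–7.
Gamma vs Beta: Gamma preferred on 4+2+2+4+2 = 14 ballots; Gamma wins 14–5.
Gamma vs Theta: Gamma, 15–4.
Gamma–Alpha: Gamma 14–5.
Tau–Beta: Beta 12–7.
Tau vs Theta: Theta, 14–5.
Tau–Alpha: Alpha 12–7.
Beta vs Theta: Beta is ranked higher on 1+2+4+2 = 9 ballots, Theta on 10. Theta wins 10–9.
Beta vs Alpha: Beta preferred on 4+4+2+2 = 12 ballots; Beta wins 12–7.
Theta vs Alpha: Theta, 10–9.
Every book wins at least one matchup (Kappa beats Gamma; Gamma beats Tau; Tau beats Kappa; Beta beats Tau; Theta beats Kappa; Alpha beats Tau), so there is no Condorcet loser.

none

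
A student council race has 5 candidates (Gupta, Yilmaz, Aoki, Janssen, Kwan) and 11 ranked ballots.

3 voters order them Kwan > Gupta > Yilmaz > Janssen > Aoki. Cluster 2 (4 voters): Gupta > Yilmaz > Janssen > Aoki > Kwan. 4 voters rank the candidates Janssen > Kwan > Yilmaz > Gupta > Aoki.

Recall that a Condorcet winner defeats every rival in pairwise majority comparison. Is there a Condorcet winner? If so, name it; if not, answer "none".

none

Pairwise majorities:
Gupta vs Yilmaz: 7 to 4, Gupta.
Gupta vs Aoki: Gupta preferred on 3+4+4 = 11 ballots; Gupta wins 11–0.
Gupta vs Janssen: 3+4 = 7 for Gupta, 4 for Janssen — Gupta by 7–4.
Gupta vs Kwan: Gupta is ranked higher on 4 ballots, Kwan on 7. Kwan wins 7–4.
Yilmaz vs Aoki: 11 to 0, Yilmaz.
Yilmaz vs Janssen: 7 to 4, Yilmaz.
Yilmaz vs Kwan: Yilmaz is ranked higher on 4 ballots, Kwan on 7. Kwan wins 7–4.
Aoki vs Janssen: Aoki is ranked higher on 0 ballots, Janssen on 11. Janssen wins 11–0.
Aoki vs Kwan: 4 for Aoki, 7 for Kwan — Kwan by 7–4.
Janssen vs Kwan: Janssen preferred on 4+4 = 8 ballots; Janssen wins 8–3.
No candidate is unbeaten: Gupta loses to Kwan; Yilmaz loses to Gupta; Aoki loses to Gupta; Janssen loses to Gupta; Kwan loses to Janssen. In particular Gupta > Janssen > Kwan > Gupta is a majority cycle — no Condorcet winner exists.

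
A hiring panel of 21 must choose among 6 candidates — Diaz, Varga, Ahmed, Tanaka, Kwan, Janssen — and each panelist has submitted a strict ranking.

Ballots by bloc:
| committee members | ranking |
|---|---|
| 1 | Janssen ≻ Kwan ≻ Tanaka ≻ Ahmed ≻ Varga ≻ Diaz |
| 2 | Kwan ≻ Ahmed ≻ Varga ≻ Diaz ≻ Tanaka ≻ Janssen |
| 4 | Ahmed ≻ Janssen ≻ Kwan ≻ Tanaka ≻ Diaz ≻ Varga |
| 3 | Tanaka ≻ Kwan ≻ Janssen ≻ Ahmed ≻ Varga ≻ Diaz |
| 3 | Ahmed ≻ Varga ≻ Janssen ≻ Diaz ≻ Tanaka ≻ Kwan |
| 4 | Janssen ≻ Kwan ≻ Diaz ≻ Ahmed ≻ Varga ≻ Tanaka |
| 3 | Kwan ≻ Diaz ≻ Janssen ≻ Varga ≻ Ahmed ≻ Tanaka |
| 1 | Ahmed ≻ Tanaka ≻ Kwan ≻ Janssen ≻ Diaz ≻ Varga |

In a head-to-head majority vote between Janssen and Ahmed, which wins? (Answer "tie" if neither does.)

Ballots ranking Janssen above Ahmed: 1 + 3 + 4 + 3 = 11.
Ballots ranking Ahmed above Janssen: 21 − 11 = 10.
Janssen wins the head-to-head 11–10.

Janssen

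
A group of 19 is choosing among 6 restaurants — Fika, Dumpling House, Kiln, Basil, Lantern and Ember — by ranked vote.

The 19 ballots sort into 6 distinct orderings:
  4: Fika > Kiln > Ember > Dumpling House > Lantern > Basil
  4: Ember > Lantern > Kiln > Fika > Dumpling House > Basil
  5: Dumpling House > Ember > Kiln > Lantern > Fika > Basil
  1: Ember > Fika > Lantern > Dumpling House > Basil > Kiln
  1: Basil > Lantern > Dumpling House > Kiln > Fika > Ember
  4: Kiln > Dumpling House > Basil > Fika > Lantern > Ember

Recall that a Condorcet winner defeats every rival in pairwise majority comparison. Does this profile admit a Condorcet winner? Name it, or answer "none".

none

Head-to-head results (19 friends):
Fika–Dumpling House: Dumpling House 10–9.
Fika vs Kiln: Kiln wins 14–5.
Fika–Basil: Fika 14–5.
Fika–Lantern: Lantern 10–9.
Fika vs Ember: Ember, 10–9.
Dumpling House vs Kiln: Kiln, 12–7.
Dumpling House vs Basil: Dumpling House, 18–1.
Dumpling House vs Lantern: Dumpling House wins 13–6.
Dumpling House–Ember: Dumpling House 10–9.
Kiln–Basil: Kiln 17–2.
Kiln–Lantern: Kiln 13–6.
Kiln–Ember: Ember 10–9.
Basil–Lantern: Lantern 14–5.
Basil vs Ember: Ember, 14–5.
Lantern vs Ember: Ember wins 14–5.
Every restaurant loses at least once (Fika loses to Dumpling House; Dumpling House loses to Kiln; Kiln loses to Ember; Basil loses to Fika; Lantern loses to Dumpling House; Ember loses to Dumpling House). The majority relation contains the cycle Dumpling House beats Ember beats Kiln beats Dumpling House, so there is no Condorcet winner.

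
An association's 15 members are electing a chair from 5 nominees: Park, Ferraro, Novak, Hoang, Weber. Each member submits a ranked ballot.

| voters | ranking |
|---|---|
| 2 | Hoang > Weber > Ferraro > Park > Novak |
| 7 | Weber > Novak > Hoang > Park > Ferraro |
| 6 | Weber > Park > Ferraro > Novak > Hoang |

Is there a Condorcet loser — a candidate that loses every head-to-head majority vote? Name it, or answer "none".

none

Head-to-head results (15 voters):
Park–Ferraro: Park 13–2.
Park vs Novak: 2+6 = 8 for Park, 7 for Novak — Park by 8–7.
Park vs Hoang: 6 for Park, 9 for Hoang — Hoang by 9–6.
Park vs Weber: 0 to 15, Weber.
Ferraro–Novak: Ferraro 8–7.
Ferraro vs Hoang: Hoang, 9–6.
Ferraro vs Weber: Ferraro is ranked higher on 0 ballots, Weber on 15. Weber wins 15–0.
Novak–Hoang: Novak 13–2.
Novak vs Weber: 0 for Novak, 15 for Weber — Weber by 15–0.
Hoang vs Weber: Weber wins 13–2.
Each candidate has at least one pairwise win (Park beats Ferraro; Ferraro beats Novak; Novak beats Hoang; Hoang beats Park; Weber beats Park) — no Condorcet loser.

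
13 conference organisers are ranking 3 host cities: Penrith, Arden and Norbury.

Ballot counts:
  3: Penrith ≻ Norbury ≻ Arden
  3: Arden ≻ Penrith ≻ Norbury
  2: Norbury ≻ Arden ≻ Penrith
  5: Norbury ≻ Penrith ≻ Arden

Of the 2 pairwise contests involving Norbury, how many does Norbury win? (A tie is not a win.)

Norbury against each rival (13 organisers):
Norbury–Penrith: Norbury 7–6.
Norbury vs Arden: Norbury wins 10–3.
Norbury beats Penrith, Arden — 2 pairwise wins.

2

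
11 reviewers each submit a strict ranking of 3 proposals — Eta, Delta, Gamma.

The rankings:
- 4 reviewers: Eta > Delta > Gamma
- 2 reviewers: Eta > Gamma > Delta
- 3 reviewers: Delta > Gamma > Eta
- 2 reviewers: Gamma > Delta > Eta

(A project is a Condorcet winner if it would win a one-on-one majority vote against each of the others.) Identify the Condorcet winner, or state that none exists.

Pairwise majorities:
Eta vs Delta: 4+2 = 6 for Eta, 5 for Delta — Eta by 6–5.
Eta vs Gamma: 6 to 5, Eta.
Delta vs Gamma: 7 to 4, Delta.
Only Eta has no losses; Eta is the Condorcet winner.

Eta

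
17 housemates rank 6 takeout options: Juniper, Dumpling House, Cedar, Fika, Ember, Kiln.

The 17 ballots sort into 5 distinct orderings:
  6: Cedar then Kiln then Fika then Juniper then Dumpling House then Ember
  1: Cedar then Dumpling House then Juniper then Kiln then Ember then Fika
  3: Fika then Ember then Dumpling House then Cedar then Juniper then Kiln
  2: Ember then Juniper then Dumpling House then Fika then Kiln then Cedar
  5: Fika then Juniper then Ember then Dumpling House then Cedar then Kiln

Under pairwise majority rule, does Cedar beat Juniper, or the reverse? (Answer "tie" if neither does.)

Cedar

Ballots ranking Cedar above Juniper: 6 + 1 + 3 = 10.
Ballots ranking Juniper above Cedar: 17 − 10 = 7.
Cedar wins the head-to-head 10–7.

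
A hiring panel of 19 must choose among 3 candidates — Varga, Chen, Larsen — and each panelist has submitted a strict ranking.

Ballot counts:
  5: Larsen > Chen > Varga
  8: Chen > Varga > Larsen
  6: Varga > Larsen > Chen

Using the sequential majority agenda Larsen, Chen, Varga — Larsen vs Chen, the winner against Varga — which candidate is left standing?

Round 1: Larsen vs Chen — 11–8, Larsen advances.
Round 2: Larsen vs Varga — 5–14, Varga advances.
The agenda winner is Varga.

Varga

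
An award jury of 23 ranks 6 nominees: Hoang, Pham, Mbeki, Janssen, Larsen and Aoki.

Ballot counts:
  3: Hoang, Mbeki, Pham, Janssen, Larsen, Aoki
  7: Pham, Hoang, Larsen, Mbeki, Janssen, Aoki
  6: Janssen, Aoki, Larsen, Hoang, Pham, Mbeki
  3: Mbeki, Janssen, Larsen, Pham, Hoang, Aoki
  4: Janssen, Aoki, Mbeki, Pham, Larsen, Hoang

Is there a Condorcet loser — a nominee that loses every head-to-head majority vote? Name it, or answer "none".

Pairwise majorities:
Hoang vs Pham: 3+6 = 9 for Hoang, 14 for Pham — Pham by 14–9.
Hoang vs Mbeki: Hoang wins 16–7.
Hoang vs Janssen: Hoang preferred on 3+7 = 10 ballots; Janssen wins 13–10.
Hoang vs Larsen: Hoang preferred on 3+7 = 10 ballots; Larsen wins 13–10.
Hoang vs Aoki: 3+7+3 = 13 for Hoang, 10 for Aoki — Hoang by 13–10.
Pham vs Mbeki: Pham is ranked higher on 7+6 = 13 ballots, Mbeki on 10. Pham wins 13–10.
Pham vs Janssen: 10 to 13, Janssen.
Pham vs Larsen: Pham wins 14–9.
Pham–Aoki: Pham 13–10.
Mbeki vs Janssen: Mbeki wins 13–10.
Mbeki–Larsen: Larsen 13–10.
Mbeki vs Aoki: Mbeki, 13–10.
Janssen vs Larsen: Janssen, 16–7.
Janssen vs Aoki: 3+7+6+3+4 = 23 for Janssen, 0 for Aoki — Janssen by 23–0.
Larsen vs Aoki: Larsen is ranked higher on 3+7+3 = 13 ballots, Aoki on 10. Larsen wins 13–10.
Only Aoki has no wins; Aoki is the Condorcet loser.

Aoki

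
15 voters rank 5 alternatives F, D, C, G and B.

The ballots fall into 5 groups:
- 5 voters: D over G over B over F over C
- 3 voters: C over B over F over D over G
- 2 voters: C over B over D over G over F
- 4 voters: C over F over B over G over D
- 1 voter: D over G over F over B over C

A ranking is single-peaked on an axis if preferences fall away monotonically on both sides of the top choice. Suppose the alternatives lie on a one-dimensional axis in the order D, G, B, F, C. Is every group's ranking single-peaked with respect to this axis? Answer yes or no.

Axis positions: D=1, G=2, B=3, F=4, C=5.
Group 1 (peak D at position 1): ranking walks positions 1-2-3-4-5, expanding outward from the peak — single-peaked.
Group 2: ranking walks positions 5-3-4-1-2; B is ranked above F even though F lies between B and the peak C on the axis — preferences dip and rise again. Not single-peaked.
Group 3: ranking walks positions 5-3-1-2-4; B is ranked above F even though F lies between B and the peak C on the axis — preferences dip and rise again. Not single-peaked.
Group 4 (peak C at position 5): ranking walks positions 5-4-3-2-1, expanding outward from the peak — single-peaked.
Group 5: ranking walks positions 1-2-4-3-5; F is ranked above B even though B lies between F and the peak D on the axis — preferences dip and rise again. Not single-peaked.
Group 2 violates single-peakedness, so the profile is not single-peaked on this axis.

no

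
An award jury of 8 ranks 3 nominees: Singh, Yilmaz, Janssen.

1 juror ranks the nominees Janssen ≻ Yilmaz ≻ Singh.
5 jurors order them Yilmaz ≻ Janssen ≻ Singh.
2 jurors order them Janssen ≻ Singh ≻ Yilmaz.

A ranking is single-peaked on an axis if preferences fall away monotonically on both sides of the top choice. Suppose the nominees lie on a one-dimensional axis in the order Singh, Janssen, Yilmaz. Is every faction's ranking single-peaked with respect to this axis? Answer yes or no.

yes

Axis positions: Singh=1, Janssen=2, Yilmaz=3.
Faction 1 (peak Janssen at position 2): ranking walks positions 2-3-1, expanding outward from the peak — single-peaked.
Faction 2 (peak Yilmaz at position 3): ranking walks positions 3-2-1, expanding outward from the peak — single-peaked.
Faction 3 (peak Janssen at position 2): ranking walks positions 2-1-3, expanding outward from the peak — single-peaked.
Every ranking is single-peaked on this axis.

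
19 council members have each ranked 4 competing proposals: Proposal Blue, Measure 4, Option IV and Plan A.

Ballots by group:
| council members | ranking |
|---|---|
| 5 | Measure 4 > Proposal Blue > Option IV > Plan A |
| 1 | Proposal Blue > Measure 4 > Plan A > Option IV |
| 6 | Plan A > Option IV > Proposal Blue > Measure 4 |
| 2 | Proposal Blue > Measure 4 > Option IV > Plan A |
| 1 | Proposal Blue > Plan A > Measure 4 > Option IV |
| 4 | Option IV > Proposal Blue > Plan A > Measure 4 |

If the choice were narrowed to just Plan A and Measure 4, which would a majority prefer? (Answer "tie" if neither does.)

Plan A

Ballots ranking Plan A above Measure 4: 6 + 1 + 4 = 11.
Ballots ranking Measure 4 above Plan A: 19 − 11 = 8.
Plan A wins the head-to-head 11–8.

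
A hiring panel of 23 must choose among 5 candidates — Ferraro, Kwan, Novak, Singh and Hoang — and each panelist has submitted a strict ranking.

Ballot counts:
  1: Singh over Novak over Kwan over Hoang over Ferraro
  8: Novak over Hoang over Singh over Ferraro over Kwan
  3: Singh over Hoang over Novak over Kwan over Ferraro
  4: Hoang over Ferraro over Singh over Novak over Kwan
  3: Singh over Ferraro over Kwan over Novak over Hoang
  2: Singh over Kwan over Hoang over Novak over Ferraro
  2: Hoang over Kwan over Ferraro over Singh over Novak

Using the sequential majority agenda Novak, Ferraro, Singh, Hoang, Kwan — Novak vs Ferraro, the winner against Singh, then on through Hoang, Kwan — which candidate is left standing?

Hoang

Round 1: Novak vs Ferraro — 14–9, Novak advances.
Round 2: Novak vs Singh — 8–15, Singh advances.
Round 3: Singh vs Hoang — 9–14, Hoang advances.
Round 4: Hoang vs Kwan — 17–6, Hoang advances.
Hoang survives the agenda.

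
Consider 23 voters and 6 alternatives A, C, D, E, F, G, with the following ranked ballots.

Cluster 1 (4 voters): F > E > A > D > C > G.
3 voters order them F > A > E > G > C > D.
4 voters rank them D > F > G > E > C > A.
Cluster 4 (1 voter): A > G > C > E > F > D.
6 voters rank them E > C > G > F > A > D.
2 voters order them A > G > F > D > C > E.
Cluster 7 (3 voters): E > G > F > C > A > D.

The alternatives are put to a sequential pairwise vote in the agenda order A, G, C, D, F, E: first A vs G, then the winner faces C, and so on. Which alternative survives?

E

Round 1: A vs G — 10–13, G advances.
Round 2: G vs C — 13–10, G advances.
Round 3: G vs D — 15–8, G advances.
Round 4: G vs F — 12–11, G advances.
Round 5: G vs E — 7–16, E advances.
The agenda winner is E.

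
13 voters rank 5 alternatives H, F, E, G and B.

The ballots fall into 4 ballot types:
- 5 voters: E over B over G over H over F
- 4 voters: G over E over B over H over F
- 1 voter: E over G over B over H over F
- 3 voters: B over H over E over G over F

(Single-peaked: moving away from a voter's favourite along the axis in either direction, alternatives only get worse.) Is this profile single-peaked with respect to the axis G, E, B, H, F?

yes

Axis positions: G=1, E=2, B=3, H=4, F=5.
Ballot type 1 (peak E at position 2): ranking walks positions 2-3-1-4-5, expanding outward from the peak — single-peaked.
Ballot type 2 (peak G at position 1): ranking walks positions 1-2-3-4-5, expanding outward from the peak — single-peaked.
Ballot type 3 (peak E at position 2): ranking walks positions 2-1-3-4-5, expanding outward from the peak — single-peaked.
Ballot type 4 (peak B at position 3): ranking walks positions 3-4-2-1-5, expanding outward from the peak — single-peaked.
Every ranking is single-peaked on this axis.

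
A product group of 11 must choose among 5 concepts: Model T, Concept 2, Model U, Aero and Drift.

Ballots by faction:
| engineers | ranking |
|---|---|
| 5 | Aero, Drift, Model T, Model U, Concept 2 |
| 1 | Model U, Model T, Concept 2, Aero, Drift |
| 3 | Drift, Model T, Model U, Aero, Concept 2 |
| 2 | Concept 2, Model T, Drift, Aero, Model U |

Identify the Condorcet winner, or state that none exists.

Head-to-head results (11 engineers):
Model T vs Concept 2: 9 to 2, Model T.
Model T vs Model U: Model T is ranked higher on 5+3+2 = 10 ballots, Model U on 1. Model T wins 10–1.
Model T vs Aero: 1+3+2 = 6 for Model T, 5 for Aero — Model T by 6–5.
Model T vs Drift: 1+2 = 3 for Model T, 8 for Drift — Drift by 8–3.
Concept 2 vs Model U: Concept 2 preferred on 2 ballots; Model U wins 9–2.
Concept 2 vs Aero: Concept 2 is ranked higher on 1+2 = 3 ballots, Aero on 8. Aero wins 8–3.
Concept 2 vs Drift: Concept 2 preferred on 1+2 = 3 ballots; Drift wins 8–3.
Model U vs Aero: 1+3 = 4 for Model U, 7 for Aero — Aero by 7–4.
Model U vs Drift: 1 to 10, Drift.
Aero vs Drift: Aero is ranked higher on 5+1 = 6 ballots, Drift on 5. Aero wins 6–5.
Each design drops at least one matchup (Model T loses to Drift; Concept 2 loses to Model T; Model U loses to Model T; Aero loses to Model T; Drift loses to Aero); the cycle Model T > Aero > Drift > Model T rules out a Condorcet winner.

none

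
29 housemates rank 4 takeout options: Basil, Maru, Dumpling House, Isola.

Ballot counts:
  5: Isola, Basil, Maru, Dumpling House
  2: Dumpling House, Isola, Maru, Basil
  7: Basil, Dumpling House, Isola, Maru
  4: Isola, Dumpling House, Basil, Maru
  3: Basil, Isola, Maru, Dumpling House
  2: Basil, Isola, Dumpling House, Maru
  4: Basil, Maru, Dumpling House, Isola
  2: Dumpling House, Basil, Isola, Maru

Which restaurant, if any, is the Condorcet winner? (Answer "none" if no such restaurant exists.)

Check each pair by majority over 29 ballots:
Basil vs Maru: 27 for Basil, 2 for Maru — Basil by 27–2.
Basil vs Dumpling House: Basil is ranked higher on 5+7+3+2+4 = 21 ballots, Dumpling House on 8. Basil wins 21–8.
Basil vs Isola: Basil is ranked higher on 7+3+2+4+2 = 18 ballots, Isola on 11. Basil wins 18–11.
Maru vs Dumpling House: Maru is ranked higher on 5+3+4 = 12 ballots, Dumpling House on 17. Dumpling House wins 17–12.
Maru vs Isola: 4 for Maru, 25 for Isola — Isola by 25–4.
Dumpling House vs Isola: 15 to 14, Dumpling House.
Basil wins every pairwise contest, so Basil is the Condorcet winner.

Basil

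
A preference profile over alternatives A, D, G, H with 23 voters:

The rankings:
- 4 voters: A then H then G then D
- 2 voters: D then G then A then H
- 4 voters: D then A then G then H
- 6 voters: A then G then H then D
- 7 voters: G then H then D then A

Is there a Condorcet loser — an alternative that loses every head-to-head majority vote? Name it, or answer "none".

Pairwise majorities:
A vs D: 10 to 13, D.
A vs G: 4+4+6 = 14 for A, 9 for G — A by 14–9.
A vs H: A, 16–7.
D vs G: G wins 17–6.
D vs H: D is ranked higher on 2+4 = 6 ballots, H on 17. H wins 17–6.
G vs H: 2+4+6+7 = 19 for G, 4 for H — G by 19–4.
Each alternative has at least one pairwise win (A beats G; D beats A; G beats D; H beats D) — no Condorcet loser.

none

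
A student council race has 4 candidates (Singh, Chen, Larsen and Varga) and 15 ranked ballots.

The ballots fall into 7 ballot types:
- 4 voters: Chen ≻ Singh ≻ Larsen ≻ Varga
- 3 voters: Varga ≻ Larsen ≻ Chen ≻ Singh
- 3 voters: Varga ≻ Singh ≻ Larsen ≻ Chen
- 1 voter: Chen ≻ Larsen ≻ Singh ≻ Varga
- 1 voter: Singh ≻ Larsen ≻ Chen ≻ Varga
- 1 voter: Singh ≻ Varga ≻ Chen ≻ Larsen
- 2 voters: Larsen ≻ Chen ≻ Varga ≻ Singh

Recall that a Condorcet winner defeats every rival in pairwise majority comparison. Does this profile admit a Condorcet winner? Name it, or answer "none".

none

Check each pair by majority over 15 ballots:
Singh vs Chen: 3+1+1 = 5 for Singh, 10 for Chen — Chen by 10–5.
Singh vs Larsen: Singh preferred on 4+3+1+1 = 9 ballots; Singh wins 9–6.
Singh vs Varga: 7 to 8, Varga.
Chen vs Larsen: 4+1+1 = 6 for Chen, 9 for Larsen — Larsen by 9–6.
Chen vs Varga: Chen preferred on 4+1+1+2 = 8 ballots; Chen wins 8–7.
Larsen vs Varga: Larsen preferred on 4+1+1+2 = 8 ballots; Larsen wins 8–7.
No candidate is unbeaten: Singh loses to Chen; Chen loses to Larsen; Larsen loses to Singh; Varga loses to Chen. In particular Singh > Larsen > Chen > Singh is a majority cycle — no Condorcet winner exists.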